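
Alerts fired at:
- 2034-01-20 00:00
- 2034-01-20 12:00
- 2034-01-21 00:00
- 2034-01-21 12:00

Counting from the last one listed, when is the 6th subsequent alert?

Spacing: 12, 12, 12 h — constant 12 h.
2034-01-21 12:00 + 12 h = 2034-01-22 00:00.
2034-01-22 00:00 + 12 h = 2034-01-22 12:00.
2034-01-22 12:00 + 12 h = 2034-01-23 00:00.
2034-01-23 00:00 + 12 h = 2034-01-23 12:00.
2034-01-23 12:00 + 12 h = 2034-01-24 00:00.
2034-01-24 00:00 + 12 h = 2034-01-24 12:00.

2034-01-24 12:00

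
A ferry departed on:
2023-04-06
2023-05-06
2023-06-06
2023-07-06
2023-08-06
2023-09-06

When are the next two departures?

Each date is the 6th; the gaps (30, 31, 30, 31, 31) track the month lengths.
The rule is the 6th of each month.
October 2023: 2023-10-06.
November 2023: 2023-11-06.

2023-10-06, 2023-11-06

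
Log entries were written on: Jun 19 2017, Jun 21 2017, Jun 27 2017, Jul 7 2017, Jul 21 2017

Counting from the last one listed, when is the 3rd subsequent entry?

Gaps: 2, 6, 10, 14 days — each gap is 4 larger than the previous one.
Next gap: 18 days. Jul 21 2017 + 18 days = Aug 8 2017.
Next gap: 22 days. Aug 8 2017 + 22 days = Aug 30 2017.
Next gap: 26 days. Aug 30 2017 + 26 days = Sep 25 2017.

Sep 25 2017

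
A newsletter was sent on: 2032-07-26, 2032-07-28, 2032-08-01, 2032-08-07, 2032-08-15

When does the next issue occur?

Gaps: 2, 4, 6, 8 days — each gap is 2 larger than the previous one.
Next gap: 10 days. 2032-08-15 + 10 days = 2032-08-25.

2032-08-25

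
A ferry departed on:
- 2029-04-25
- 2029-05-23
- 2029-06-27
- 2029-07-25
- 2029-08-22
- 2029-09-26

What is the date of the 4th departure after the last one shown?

These are Wednesdays at 28- or 35-day spacing (28, 35, 28, 28, 35).
The pattern: 4th Wednesday of the month.
4th Wednesday of October 2029: 2029-10-24.
November 2029 — 4th Wednesday is 2029-11-28.
December 2029 — 4th Wednesday is 2029-12-26.
4th Wednesday of January 2030: 2030-01-23.

2030-01-23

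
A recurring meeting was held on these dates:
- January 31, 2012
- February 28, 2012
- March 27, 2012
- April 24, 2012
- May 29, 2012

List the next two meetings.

June 26, 2012; July 31, 2012

Every date is a Tuesday; gaps 28, 28, 28, 35 days.
Each is the last Tuesday of its month (at least one falls on the 29th or later, ruling out '4th Tuesday').
Last Tuesday of June 2012: June 26, 2012.
Last Tuesday of July 2012: July 31, 2012.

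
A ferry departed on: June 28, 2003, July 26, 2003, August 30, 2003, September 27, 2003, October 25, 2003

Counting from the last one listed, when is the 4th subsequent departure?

All Saturdays; the gaps (28, 35, 28, 28) vary with month length.
This is the last Saturday of each month.
Last Saturday of November 2003: November 29, 2003.
Last Saturday of December 2003: December 27, 2003.
Last Saturday of January 2004: January 31, 2004.
Last Saturday of February 2004: February 28, 2004.

February 28, 2004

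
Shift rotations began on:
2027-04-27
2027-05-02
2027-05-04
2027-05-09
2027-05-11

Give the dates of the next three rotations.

The gap pattern 5, 2, 5, 2 repeats every 2 events.
These are the Tuesdays and Sundays of each week.
Next Sunday: 2027-05-16.
The following Tuesday is 2027-05-18.
Next Sunday: 2027-05-23.

2027-05-16, 2027-05-18, 2027-05-23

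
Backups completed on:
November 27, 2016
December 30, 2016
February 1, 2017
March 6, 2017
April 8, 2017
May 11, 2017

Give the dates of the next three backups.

The spacing is 33, 33, 33, 33, 33 days — always 33 days.
May 11, 2017 + 33 days = June 13, 2017.
June 13, 2017 + 33 days = July 16, 2017.
July 16, 2017 + 33 days = August 18, 2017.

June 13, 2017; July 16, 2017; August 18, 2017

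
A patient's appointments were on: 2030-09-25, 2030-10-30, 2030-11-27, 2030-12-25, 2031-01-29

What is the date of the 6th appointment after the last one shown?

Every date is a Wednesday; gaps 35, 28, 28, 35 days.
Each is the last Wednesday of its month (at least one falls on the 29th or later, ruling out '4th Wednesday').
Last Wednesday of February 2031: 2031-02-26.
March 2031 ends with Wednesday 2031-03-26.
Last Wednesday of April 2031: 2031-04-30.
Last Wednesday of May 2031: 2031-05-28.
June 2031 ends with Wednesday 2031-06-25.
Last Wednesday of July 2031: 2031-07-30.

2031-07-30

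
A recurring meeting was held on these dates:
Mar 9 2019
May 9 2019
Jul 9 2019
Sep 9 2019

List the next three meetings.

Gaps: 61, 61, 62 days — not constant. Every event is on the 9th of the month.
Pattern: the 9th of every 2 months.
November 2019: Nov 9 2019.
January 2020: Jan 9 2020.
Next: March 2020 → Mar 9 2020.

Nov 9 2019, Jan 9 2020, Mar 9 2020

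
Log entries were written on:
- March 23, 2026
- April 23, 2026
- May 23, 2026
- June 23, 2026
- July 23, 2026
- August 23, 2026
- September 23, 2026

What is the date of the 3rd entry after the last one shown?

Gaps: 31, 30, 31, 30, 31, 31 days — not constant. Every event is on the 23rd of the month.
Pattern: the 23rd of each month.
October 2026: October 23, 2026.
November 2026: November 23, 2026.
Next: December 2026 → December 23, 2026.

December 23, 2026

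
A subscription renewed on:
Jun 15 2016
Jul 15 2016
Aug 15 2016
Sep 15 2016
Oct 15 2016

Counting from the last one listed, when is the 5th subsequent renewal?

The day-of-month is always 15 (30, 31, 31, 30 days between events).
So this recurs on the 15th of each month.
Next: November 2016 → Nov 15 2016.
December 2016: Dec 15 2016.
January 2017: Jan 15 2017.
Next: February 2017 → Feb 15 2017.
Next: March 2017 → Mar 15 2017.

Mar 15 2017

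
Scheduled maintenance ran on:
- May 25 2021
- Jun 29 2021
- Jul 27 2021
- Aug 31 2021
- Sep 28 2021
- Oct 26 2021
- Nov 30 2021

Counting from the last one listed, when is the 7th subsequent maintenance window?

Jun 28 2022

All Tuesdays; the gaps (35, 28, 35, 28, 28, 35) vary with month length.
This is the last Tuesday of each month.
December 2021 ends with Tuesday Dec 28 2021.
January 2022 ends with Tuesday Jan 25 2022.
Last Tuesday of February 2022: Feb 22 2022.
March 2022 ends with Tuesday Mar 29 2022.
April 2022 ends with Tuesday Apr 26 2022.
May 2022 ends with Tuesday May 31 2022.
Last Tuesday of June 2022: Jun 28 2022.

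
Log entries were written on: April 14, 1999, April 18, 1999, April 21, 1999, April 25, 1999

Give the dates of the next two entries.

April 28, 1999; May 2, 1999

Every event lands on a Wednesday or Sunday (gaps cycle 4, 3, 4).
So the schedule is: every Wednesday and Sunday.
The following Wednesday is April 28, 1999.
Next Sunday: May 2, 1999.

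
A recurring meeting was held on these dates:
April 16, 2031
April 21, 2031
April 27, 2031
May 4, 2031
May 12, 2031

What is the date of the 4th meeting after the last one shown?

June 23, 2031

Intervals are 5, 6, 7, 8 days — an arithmetic progression with common difference 1.
Next gap: 9 days. May 12, 2031 + 9 days = May 21, 2031.
Next gap: 10 days. May 21, 2031 + 10 days = May 31, 2031.
Next gap: 11 days. May 31, 2031 + 11 days = June 11, 2031.
Next gap: 12 days. June 11, 2031 + 12 days = June 23, 2031.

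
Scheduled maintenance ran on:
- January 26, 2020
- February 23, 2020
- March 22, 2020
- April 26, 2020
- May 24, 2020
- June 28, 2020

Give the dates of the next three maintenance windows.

July 26, 2020; August 23, 2020; September 27, 2020

These are Sundays at 28- or 35-day spacing (28, 28, 35, 28, 35).
The pattern: 4th Sunday of the month.
July 2020 — 4th Sunday is July 26, 2020.
4th Sunday of August 2020: August 23, 2020.
4th Sunday of September 2020: September 27, 2020.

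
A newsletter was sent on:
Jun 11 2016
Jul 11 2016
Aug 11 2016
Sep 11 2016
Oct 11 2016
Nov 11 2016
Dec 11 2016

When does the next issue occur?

Jan 11 2017

The day-of-month is always 11 (30, 31, 31, 30, 31, 30 days between events).
So this recurs on the 11th of each month.
Next: January 2017 → Jan 11 2017.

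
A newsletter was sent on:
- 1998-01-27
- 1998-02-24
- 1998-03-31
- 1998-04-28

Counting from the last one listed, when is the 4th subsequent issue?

1998-08-25

Every date is a Tuesday; gaps 28, 35, 28 days.
Each is the last Tuesday of its month (at least one falls on the 29th or later, ruling out '4th Tuesday').
Last Tuesday of May 1998: 1998-05-26.
Last Tuesday of June 1998: 1998-06-30.
July 1998 ends with Tuesday 1998-07-28.
Last Tuesday of August 1998: 1998-08-25.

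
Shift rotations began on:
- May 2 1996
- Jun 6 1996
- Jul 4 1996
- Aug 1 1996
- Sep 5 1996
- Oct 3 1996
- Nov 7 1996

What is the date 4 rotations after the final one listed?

Mar 6 1997

All dates are Thursdays, 35, 28, 28, 35, 28, 35 days apart.
Specifically, the 1st Thursday of each month.
1st Thursday of December 1996: Dec 5 1996.
January 1997 — 1st Thursday is Jan 2 1997.
February 1997 — 1st Thursday is Feb 6 1997.
March 1997 — 1st Thursday is Mar 6 1997.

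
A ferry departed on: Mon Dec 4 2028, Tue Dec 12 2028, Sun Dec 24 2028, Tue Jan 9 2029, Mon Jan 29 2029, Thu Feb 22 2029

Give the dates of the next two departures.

Intervals are 8, 12, 16, 20, 24 days — an arithmetic progression with common difference 4.
Next gap: 28 days. Thu Feb 22 2029 + 28 days = Thu Mar 22 2029.
Next gap: 32 days. Thu Mar 22 2029 + 32 days = Mon Apr 23 2029.

Thu Mar 22 2029, Mon Apr 23 2029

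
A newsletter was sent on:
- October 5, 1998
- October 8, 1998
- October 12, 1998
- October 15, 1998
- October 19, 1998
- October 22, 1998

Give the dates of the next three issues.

October 26, 1998; October 29, 1998; November 2, 1998

Every event lands on a Monday or Thursday (gaps cycle 3, 4, 3, 4, 3).
So the schedule is: every Monday and Thursday.
The following Monday is October 26, 1998.
The following Thursday is October 29, 1998.
The following Monday is November 2, 1998.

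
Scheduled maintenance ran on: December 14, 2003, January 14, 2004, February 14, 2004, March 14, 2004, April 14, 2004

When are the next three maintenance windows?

May 14, 2004; June 14, 2004; July 14, 2004

The day-of-month is always 14 (31, 31, 29, 31 days between events).
So this recurs on the 14th of each month.
Next: May 2004 → May 14, 2004.
Next: June 2004 → June 14, 2004.
July 2004: July 14, 2004.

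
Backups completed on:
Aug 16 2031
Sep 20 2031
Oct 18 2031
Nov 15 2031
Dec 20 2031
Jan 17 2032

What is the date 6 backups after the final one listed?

All dates are Saturdays, 35, 28, 28, 35, 28 days apart.
Specifically, the 3rd Saturday of each month.
February 2032 — 3rd Saturday is Feb 21 2032.
March 2032 — 3rd Saturday is Mar 20 2032.
3rd Saturday of April 2032: Apr 17 2032.
3rd Saturday of May 2032: May 15 2032.
3rd Saturday of June 2032: Jun 19 2032.
July 2032 — 3rd Saturday is Jul 17 2032.

Jul 17 2032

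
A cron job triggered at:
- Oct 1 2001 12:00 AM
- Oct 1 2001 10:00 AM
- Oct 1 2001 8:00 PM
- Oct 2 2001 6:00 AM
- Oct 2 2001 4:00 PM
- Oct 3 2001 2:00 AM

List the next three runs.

The interval is a steady 10 hours (10, 10, 10, 10, 10).
Oct 3 2001 2:00 AM + 10 h = Oct 3 2001 12:00 PM.
Oct 3 2001 12:00 PM + 10 h = Oct 3 2001 10:00 PM.
Oct 3 2001 10:00 PM + 10 h = Oct 4 2001 8:00 AM.

Oct 3 2001 12:00 PM, Oct 3 2001 10:00 PM, Oct 4 2001 8:00 AM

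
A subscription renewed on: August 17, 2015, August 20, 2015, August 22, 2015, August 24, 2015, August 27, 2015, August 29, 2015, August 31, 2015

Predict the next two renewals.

Every event lands on a Monday or Thursday or Saturday (gaps cycle 3, 2, 2, 3, 2, 2).
So the schedule is: every Monday, Thursday and Saturday.
Next Thursday: September 3, 2015.
Next Saturday: September 5, 2015.

September 3, 2015; September 5, 2015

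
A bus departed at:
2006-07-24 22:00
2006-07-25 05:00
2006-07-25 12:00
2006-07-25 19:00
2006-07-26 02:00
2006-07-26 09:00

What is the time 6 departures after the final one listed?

2006-07-28 03:00

Gaps: 7, 7, 7, 7, 7 hours — each event is 7 hours after the previous one.
2006-07-26 09:00 + 7 h = 2006-07-26 16:00.
2006-07-26 16:00 + 7 h = 2006-07-26 23:00.
2006-07-26 23:00 + 7 h = 2006-07-27 06:00.
2006-07-27 06:00 + 7 h = 2006-07-27 13:00.
2006-07-27 13:00 + 7 h = 2006-07-27 20:00.
2006-07-27 20:00 + 7 h = 2006-07-28 03:00.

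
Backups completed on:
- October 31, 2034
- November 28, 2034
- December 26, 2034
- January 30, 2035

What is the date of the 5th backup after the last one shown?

June 26, 2035

Every date is a Tuesday; gaps 28, 28, 35 days.
Each is the last Tuesday of its month (at least one falls on the 29th or later, ruling out '4th Tuesday').
February 2035 ends with Tuesday February 27, 2035.
Last Tuesday of March 2035: March 27, 2035.
Last Tuesday of April 2035: April 24, 2035.
Last Tuesday of May 2035: May 29, 2035.
June 2035 ends with Tuesday June 26, 2035.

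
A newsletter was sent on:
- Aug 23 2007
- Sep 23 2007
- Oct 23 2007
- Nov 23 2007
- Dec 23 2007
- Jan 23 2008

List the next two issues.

Feb 23 2008, Mar 23 2008

Each date is the 23rd; the gaps (31, 30, 31, 30, 31) track the month lengths.
The rule is the 23rd of each month.
Next: February 2008 → Feb 23 2008.
March 2008: Mar 23 2008.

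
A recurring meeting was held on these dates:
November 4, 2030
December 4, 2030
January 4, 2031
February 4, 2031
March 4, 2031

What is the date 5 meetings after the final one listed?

Each date is the 4th; the gaps (30, 31, 31, 28) track the month lengths.
The rule is the 4th of each month.
April 2031: April 4, 2031.
May 2031: May 4, 2031.
Next: June 2031 → June 4, 2031.
July 2031: July 4, 2031.
August 2031: August 4, 2031.

August 4, 2031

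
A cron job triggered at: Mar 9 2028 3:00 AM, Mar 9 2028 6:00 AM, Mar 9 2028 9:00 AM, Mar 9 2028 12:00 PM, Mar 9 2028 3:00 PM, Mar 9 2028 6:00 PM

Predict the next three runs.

The interval is a steady 3 hours (3, 3, 3, 3, 3).
Mar 9 2028 6:00 PM + 3 h = Mar 9 2028 9:00 PM.
Mar 9 2028 9:00 PM + 3 h = Mar 10 2028 12:00 AM.
Mar 10 2028 12:00 AM + 3 h = Mar 10 2028 3:00 AM.

Mar 9 2028 9:00 PM, Mar 10 2028 12:00 AM, Mar 10 2028 3:00 AM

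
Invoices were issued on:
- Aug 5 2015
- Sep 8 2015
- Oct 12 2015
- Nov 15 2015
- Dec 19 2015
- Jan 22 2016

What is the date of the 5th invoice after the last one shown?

Every event comes 34 days after the last (34, 34, 34, 34, 34).
Jan 22 2016 + 34 days = Feb 25 2016.
Feb 25 2016 + 34 days = Mar 30 2016.
Mar 30 2016 + 34 days = May 3 2016.
May 3 2016 + 34 days = Jun 6 2016.
Jun 6 2016 + 34 days = Jul 10 2016.

Jul 10 2016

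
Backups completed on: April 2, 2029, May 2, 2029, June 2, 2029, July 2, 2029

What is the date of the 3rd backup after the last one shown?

Gaps: 30, 31, 30 days — not constant. Every event is on the 2nd of the month.
Pattern: the 2nd of each month.
August 2029: August 2, 2029.
September 2029: September 2, 2029.
October 2029: October 2, 2029.

October 2, 2029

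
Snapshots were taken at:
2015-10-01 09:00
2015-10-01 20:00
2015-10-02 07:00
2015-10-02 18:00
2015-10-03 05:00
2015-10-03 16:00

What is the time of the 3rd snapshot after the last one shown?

Gaps: 11, 11, 11, 11, 11 hours — each event is 11 hours after the previous one.
2015-10-03 16:00 + 11 h = 2015-10-04 03:00.
2015-10-04 03:00 + 11 h = 2015-10-04 14:00.
2015-10-04 14:00 + 11 h = 2015-10-05 01:00.

2015-10-05 01:00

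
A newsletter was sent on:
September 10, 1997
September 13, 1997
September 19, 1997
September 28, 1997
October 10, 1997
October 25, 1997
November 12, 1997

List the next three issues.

Gaps: 3, 6, 9, 12, 15, 18 days — each gap is 3 larger than the previous one.
Next gap: 21 days. November 12, 1997 + 21 days = December 3, 1997.
Next gap: 24 days. December 3, 1997 + 24 days = December 27, 1997.
Next gap: 27 days. December 27, 1997 + 27 days = January 23, 1998.

December 3, 1997; December 27, 1997; January 23, 1998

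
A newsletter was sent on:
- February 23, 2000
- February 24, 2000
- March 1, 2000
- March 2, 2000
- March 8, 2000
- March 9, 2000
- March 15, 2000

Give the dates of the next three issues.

Every event lands on a Wednesday or Thursday (gaps cycle 1, 6, 1, 6, 1, 6).
So the schedule is: every Wednesday and Thursday.
The following Thursday is March 16, 2000.
Next Wednesday: March 22, 2000.
Next Thursday: March 23, 2000.

March 16, 2000; March 22, 2000; March 23, 2000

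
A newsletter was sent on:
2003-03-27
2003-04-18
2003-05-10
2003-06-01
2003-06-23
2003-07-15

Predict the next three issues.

Gaps between consecutive events: 22, 22, 22, 22, 22 days — a constant 22-day interval.
2003-07-15 + 22 days = 2003-08-06.
2003-08-06 + 22 days = 2003-08-28.
2003-08-28 + 22 days = 2003-09-19.

2003-08-06, 2003-08-28, 2003-09-19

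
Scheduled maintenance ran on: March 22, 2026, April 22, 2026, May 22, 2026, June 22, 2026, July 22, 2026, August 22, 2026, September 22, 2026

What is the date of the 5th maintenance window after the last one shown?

February 22, 2027

Each date is the 22nd; the gaps (31, 30, 31, 30, 31, 31) track the month lengths.
The rule is the 22nd of each month.
October 2026: October 22, 2026.
Next: November 2026 → November 22, 2026.
Next: December 2026 → December 22, 2026.
January 2027: January 22, 2027.
Next: February 2027 → February 22, 2027.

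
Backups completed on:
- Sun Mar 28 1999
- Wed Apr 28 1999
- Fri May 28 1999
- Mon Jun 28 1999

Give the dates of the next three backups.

Wed Jul 28 1999, Sat Aug 28 1999, Tue Sep 28 1999

The day-of-month is always 28 (31, 30, 31 days between events).
So this recurs on the 28th of each month.
Next: July 1999 → Wed Jul 28 1999.
Next: August 1999 → Sat Aug 28 1999.
Next: September 1999 → Tue Sep 28 1999.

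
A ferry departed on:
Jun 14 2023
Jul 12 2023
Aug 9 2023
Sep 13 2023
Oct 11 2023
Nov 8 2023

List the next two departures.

Dec 13 2023, Jan 10 2024

All dates are Wednesdays, 28, 28, 35, 28, 28 days apart.
Specifically, the 2nd Wednesday of each month.
December 2023 — 2nd Wednesday is Dec 13 2023.
2nd Wednesday of January 2024: Jan 10 2024.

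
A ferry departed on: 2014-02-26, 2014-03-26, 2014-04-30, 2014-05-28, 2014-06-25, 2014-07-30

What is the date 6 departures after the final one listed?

2015-01-28

Every date is a Wednesday; gaps 28, 35, 28, 28, 35 days.
Each is the last Wednesday of its month (at least one falls on the 29th or later, ruling out '4th Wednesday').
Last Wednesday of August 2014: 2014-08-27.
September 2014 ends with Wednesday 2014-09-24.
Last Wednesday of October 2014: 2014-10-29.
November 2014 ends with Wednesday 2014-11-26.
December 2014 ends with Wednesday 2014-12-31.
Last Wednesday of January 2015: 2015-01-28.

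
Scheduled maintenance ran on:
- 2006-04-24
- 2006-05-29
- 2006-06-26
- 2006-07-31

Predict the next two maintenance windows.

These are Mondays with 35, 28, 35-day gaps.
Each is the final Monday of its month — 2006-05-29 is past the 28th, so '4th Monday' doesn't fit.
Last Monday of August 2006: 2006-08-28.
September 2006 ends with Monday 2006-09-25.

2006-08-28, 2006-09-25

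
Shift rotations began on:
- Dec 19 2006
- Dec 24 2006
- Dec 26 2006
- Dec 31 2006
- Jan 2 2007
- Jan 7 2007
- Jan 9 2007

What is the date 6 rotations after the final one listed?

Gaps: 5, 2, 5, 2, 5, 2 days — not constant, but cyclic with period 2.
The events fall on every Tuesday and Sunday.
Next Sunday: Jan 14 2007.
The following Tuesday is Jan 16 2007.
The following Sunday is Jan 21 2007.
The following Tuesday is Jan 23 2007.
The following Sunday is Jan 28 2007.
Next Tuesday: Jan 30 2007.

Jan 30 2007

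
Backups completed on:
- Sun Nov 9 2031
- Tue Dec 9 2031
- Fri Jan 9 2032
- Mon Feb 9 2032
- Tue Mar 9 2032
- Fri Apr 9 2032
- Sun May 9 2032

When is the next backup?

Wed Jun 9 2032

Gaps: 30, 31, 31, 29, 31, 30 days — not constant. Every event is on the 9th of the month.
Pattern: the 9th of each month.
Next: June 2032 → Wed Jun 9 2032.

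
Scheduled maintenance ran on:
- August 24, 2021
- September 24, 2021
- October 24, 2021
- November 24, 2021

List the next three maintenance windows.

Gaps: 31, 30, 31 days — not constant. Every event is on the 24th of the month.
Pattern: the 24th of each month.
Next: December 2021 → December 24, 2021.
January 2022: January 24, 2022.
Next: February 2022 → February 24, 2022.

December 24, 2021; January 24, 2022; February 24, 2022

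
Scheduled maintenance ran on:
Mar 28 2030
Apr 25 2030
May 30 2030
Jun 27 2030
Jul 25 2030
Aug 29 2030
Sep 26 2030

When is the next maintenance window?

Every date is a Thursday; gaps 28, 35, 28, 28, 35, 28 days.
Each is the last Thursday of its month (at least one falls on the 29th or later, ruling out '4th Thursday').
Last Thursday of October 2030: Oct 31 2030.

Oct 31 2030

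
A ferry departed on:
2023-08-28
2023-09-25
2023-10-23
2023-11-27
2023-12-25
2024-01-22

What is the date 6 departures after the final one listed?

2024-07-22

Gaps: 28, 28, 35, 28, 28 days — a mix of 28 and 35. Every date is a Monday.
Each is the 4th Monday of its month.
4th Monday of February 2024: 2024-02-26.
March 2024 — 4th Monday is 2024-03-25.
April 2024 — 4th Monday is 2024-04-22.
4th Monday of May 2024: 2024-05-27.
4th Monday of June 2024: 2024-06-24.
July 2024 — 4th Monday is 2024-07-22.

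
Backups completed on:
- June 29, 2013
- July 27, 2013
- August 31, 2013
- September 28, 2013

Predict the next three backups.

October 26, 2013; November 30, 2013; December 28, 2013

These are Saturdays with 28, 35, 28-day gaps.
Each is the final Saturday of its month — June 29, 2013 is past the 28th, so '4th Saturday' doesn't fit.
Last Saturday of October 2013: October 26, 2013.
Last Saturday of November 2013: November 30, 2013.
Last Saturday of December 2013: December 28, 2013.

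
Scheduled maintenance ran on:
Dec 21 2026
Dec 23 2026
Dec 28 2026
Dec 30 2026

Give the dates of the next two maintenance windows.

Jan 4 2027, Jan 6 2027

Gaps: 2, 5, 2 days — not constant, but cyclic with period 2.
The events fall on every Monday and Wednesday.
Next Monday: Jan 4 2027.
The following Wednesday is Jan 6 2027.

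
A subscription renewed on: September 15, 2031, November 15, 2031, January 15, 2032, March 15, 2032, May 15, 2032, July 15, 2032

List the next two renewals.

Each date is the 15th; the gaps (61, 61, 60, 61, 61) track the month lengths.
The rule is the 15th of every 2 months.
Next: September 2032 → September 15, 2032.
November 2032: November 15, 2032.

September 15, 2032; November 15, 2032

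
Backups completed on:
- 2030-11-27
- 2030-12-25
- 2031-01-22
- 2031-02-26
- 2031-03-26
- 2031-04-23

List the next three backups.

Gaps: 28, 28, 35, 28, 28 days — a mix of 28 and 35. Every date is a Wednesday.
Each is the 4th Wednesday of its month.
4th Wednesday of May 2031: 2031-05-28.
June 2031 — 4th Wednesday is 2031-06-25.
July 2031 — 4th Wednesday is 2031-07-23.

2031-05-28, 2031-06-25, 2031-07-23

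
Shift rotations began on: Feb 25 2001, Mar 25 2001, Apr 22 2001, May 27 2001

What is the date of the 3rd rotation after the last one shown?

All dates are Sundays, 28, 28, 35 days apart.
Specifically, the 4th Sunday of each month.
4th Sunday of June 2001: Jun 24 2001.
July 2001 — 4th Sunday is Jul 22 2001.
4th Sunday of August 2001: Aug 26 2001.

Aug 26 2001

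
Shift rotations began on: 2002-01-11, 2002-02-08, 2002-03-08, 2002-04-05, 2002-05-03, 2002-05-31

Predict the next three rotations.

The spacing is 28, 28, 28, 28, 28 days — always 28 days.
2002-05-31 + 28 days = 2002-06-28.
2002-06-28 + 28 days = 2002-07-26.
2002-07-26 + 28 days = 2002-08-23.

2002-06-28, 2002-07-26, 2002-08-23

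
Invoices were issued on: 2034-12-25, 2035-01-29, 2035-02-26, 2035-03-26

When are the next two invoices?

Every date is a Monday; gaps 35, 28, 28 days.
Each is the last Monday of its month (at least one falls on the 29th or later, ruling out '4th Monday').
April 2035 ends with Monday 2035-04-30.
Last Monday of May 2035: 2035-05-28.

2035-04-30, 2035-05-28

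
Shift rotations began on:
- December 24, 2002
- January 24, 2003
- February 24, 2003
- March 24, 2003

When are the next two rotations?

Each date is the 24th; the gaps (31, 31, 28) track the month lengths.
The rule is the 24th of each month.
April 2003: April 24, 2003.
May 2003: May 24, 2003.

April 24, 2003; May 24, 2003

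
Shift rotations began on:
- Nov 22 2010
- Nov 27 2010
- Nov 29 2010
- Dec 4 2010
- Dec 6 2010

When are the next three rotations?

Gaps: 5, 2, 5, 2 days — not constant, but cyclic with period 2.
The events fall on every Monday and Saturday.
The following Saturday is Dec 11 2010.
Next Monday: Dec 13 2010.
Next Saturday: Dec 18 2010.

Dec 11 2010, Dec 13 2010, Dec 18 2010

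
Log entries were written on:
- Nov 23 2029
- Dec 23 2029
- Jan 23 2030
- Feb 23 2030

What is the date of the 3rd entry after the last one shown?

May 23 2030

Each date is the 23rd; the gaps (30, 31, 31) track the month lengths.
The rule is the 23rd of each month.
March 2030: Mar 23 2030.
Next: April 2030 → Apr 23 2030.
Next: May 2030 → May 23 2030.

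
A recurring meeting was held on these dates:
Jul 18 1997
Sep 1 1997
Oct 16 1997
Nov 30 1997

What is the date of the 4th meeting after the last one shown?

May 29 1998

Every event comes 45 days after the last (45, 45, 45).
Nov 30 1997 + 45 days = Jan 14 1998.
Jan 14 1998 + 45 days = Feb 28 1998.
Feb 28 1998 + 45 days = Apr 14 1998.
Apr 14 1998 + 45 days = May 29 1998.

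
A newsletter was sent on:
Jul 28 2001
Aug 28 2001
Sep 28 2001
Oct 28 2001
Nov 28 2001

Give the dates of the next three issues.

Dec 28 2001, Jan 28 2002, Feb 28 2002

The day-of-month is always 28 (31, 31, 30, 31 days between events).
So this recurs on the 28th of each month.
December 2001: Dec 28 2001.
January 2002: Jan 28 2002.
Next: February 2002 → Feb 28 2002.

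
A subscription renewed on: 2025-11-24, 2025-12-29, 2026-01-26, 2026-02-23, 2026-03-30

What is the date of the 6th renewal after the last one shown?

2026-09-28

All Mondays; the gaps (35, 28, 28, 35) vary with month length.
This is the last Monday of each month.
Last Monday of April 2026: 2026-04-27.
Last Monday of May 2026: 2026-05-25.
Last Monday of June 2026: 2026-06-29.
Last Monday of July 2026: 2026-07-27.
Last Monday of August 2026: 2026-08-31.
September 2026 ends with Monday 2026-09-28.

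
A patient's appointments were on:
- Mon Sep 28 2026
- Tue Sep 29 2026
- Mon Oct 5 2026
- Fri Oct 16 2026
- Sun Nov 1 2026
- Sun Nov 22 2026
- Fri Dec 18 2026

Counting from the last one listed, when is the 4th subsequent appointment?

Fri May 21 2027

The spacing grows by 5 each time: 1, 6, 11, 16, 21, 26 days.
Next gap: 31 days. Fri Dec 18 2026 + 31 days = Mon Jan 18 2027.
Next gap: 36 days. Mon Jan 18 2027 + 36 days = Tue Feb 23 2027.
Next gap: 41 days. Tue Feb 23 2027 + 41 days = Mon Apr 5 2027.
Next gap: 46 days. Mon Apr 5 2027 + 46 days = Fri May 21 2027.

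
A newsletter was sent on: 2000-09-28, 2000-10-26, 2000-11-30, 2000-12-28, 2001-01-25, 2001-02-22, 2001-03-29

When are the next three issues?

2001-04-26, 2001-05-31, 2001-06-28

These are Thursdays with 28, 35, 28, 28, 28, 35-day gaps.
Each is the final Thursday of its month — 2000-11-30 is past the 28th, so '4th Thursday' doesn't fit.
April 2001 ends with Thursday 2001-04-26.
Last Thursday of May 2001: 2001-05-31.
Last Thursday of June 2001: 2001-06-28.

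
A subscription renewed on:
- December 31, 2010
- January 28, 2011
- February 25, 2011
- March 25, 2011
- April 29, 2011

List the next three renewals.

May 27, 2011; June 24, 2011; July 29, 2011

These are Fridays with 28, 28, 28, 35-day gaps.
Each is the final Friday of its month — December 31, 2010 is past the 28th, so '4th Friday' doesn't fit.
Last Friday of May 2011: May 27, 2011.
June 2011 ends with Friday June 24, 2011.
July 2011 ends with Friday July 29, 2011.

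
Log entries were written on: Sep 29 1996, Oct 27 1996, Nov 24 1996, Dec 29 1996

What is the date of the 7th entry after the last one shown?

Every date is a Sunday; gaps 28, 28, 35 days.
Each is the last Sunday of its month (at least one falls on the 29th or later, ruling out '4th Sunday').
Last Sunday of January 1997: Jan 26 1997.
February 1997 ends with Sunday Feb 23 1997.
March 1997 ends with Sunday Mar 30 1997.
April 1997 ends with Sunday Apr 27 1997.
Last Sunday of May 1997: May 25 1997.
June 1997 ends with Sunday Jun 29 1997.
Last Sunday of July 1997: Jul 27 1997.

Jul 27 1997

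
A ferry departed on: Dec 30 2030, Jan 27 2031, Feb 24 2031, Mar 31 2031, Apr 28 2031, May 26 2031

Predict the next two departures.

Every date is a Monday; gaps 28, 28, 35, 28, 28 days.
Each is the last Monday of its month (at least one falls on the 29th or later, ruling out '4th Monday').
June 2031 ends with Monday Jun 30 2031.
July 2031 ends with Monday Jul 28 2031.

Jun 30 2031, Jul 28 2031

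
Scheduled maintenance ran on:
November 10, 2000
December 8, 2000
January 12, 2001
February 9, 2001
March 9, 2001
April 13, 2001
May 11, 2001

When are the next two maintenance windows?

June 8, 2001; July 13, 2001

All dates are Fridays, 28, 35, 28, 28, 35, 28 days apart.
Specifically, the 2nd Friday of each month.
June 2001 — 2nd Friday is June 8, 2001.
2nd Friday of July 2001: July 13, 2001.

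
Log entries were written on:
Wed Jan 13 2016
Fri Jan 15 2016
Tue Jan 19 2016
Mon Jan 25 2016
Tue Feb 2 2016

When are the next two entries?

Gaps: 2, 4, 6, 8 days — each gap is 2 larger than the previous one.
Next gap: 10 days. Tue Feb 2 2016 + 10 days = Fri Feb 12 2016.
Next gap: 12 days. Fri Feb 12 2016 + 12 days = Wed Feb 24 2016.

Fri Feb 12 2016, Wed Feb 24 2016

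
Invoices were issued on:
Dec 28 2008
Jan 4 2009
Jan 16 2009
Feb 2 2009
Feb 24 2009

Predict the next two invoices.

Mar 23 2009, Apr 24 2009

Gaps: 7, 12, 17, 22 days — each gap is 5 larger than the previous one.
Next gap: 27 days. Feb 24 2009 + 27 days = Mar 23 2009.
Next gap: 32 days. Mar 23 2009 + 32 days = Apr 24 2009.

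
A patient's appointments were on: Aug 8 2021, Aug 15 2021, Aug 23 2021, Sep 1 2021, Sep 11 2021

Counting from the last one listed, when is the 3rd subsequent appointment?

Oct 17 2021

Gaps: 7, 8, 9, 10 days — each gap is 1 larger than the previous one.
Next gap: 11 days. Sep 11 2021 + 11 days = Sep 22 2021.
Next gap: 12 days. Sep 22 2021 + 12 days = Oct 4 2021.
Next gap: 13 days. Oct 4 2021 + 13 days = Oct 17 2021.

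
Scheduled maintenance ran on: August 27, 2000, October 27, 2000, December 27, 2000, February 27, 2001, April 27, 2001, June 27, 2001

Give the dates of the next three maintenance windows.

August 27, 2001; October 27, 2001; December 27, 2001

Gaps: 61, 61, 62, 59, 61 days — not constant. Every event is on the 27th of the month.
Pattern: the 27th of every 2 months.
Next: August 2001 → August 27, 2001.
October 2001: October 27, 2001.
Next: December 2001 → December 27, 2001.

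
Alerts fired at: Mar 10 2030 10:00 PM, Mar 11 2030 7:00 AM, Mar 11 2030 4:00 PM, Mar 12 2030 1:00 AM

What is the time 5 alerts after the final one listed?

Spacing: 9, 9, 9 h — constant 9 h.
Mar 12 2030 1:00 AM + 9 h = Mar 12 2030 10:00 AM.
Mar 12 2030 10:00 AM + 9 h = Mar 12 2030 7:00 PM.
Mar 12 2030 7:00 PM + 9 h = Mar 13 2030 4:00 AM.
Mar 13 2030 4:00 AM + 9 h = Mar 13 2030 1:00 PM.
Mar 13 2030 1:00 PM + 9 h = Mar 13 2030 10:00 PM.

Mar 13 2030 10:00 PM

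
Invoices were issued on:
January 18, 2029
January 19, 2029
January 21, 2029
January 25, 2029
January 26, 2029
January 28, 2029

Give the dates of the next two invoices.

February 1, 2029; February 2, 2029

Every event lands on a Thursday or Friday or Sunday (gaps cycle 1, 2, 4, 1, 2).
So the schedule is: every Thursday, Friday and Sunday.
Next Thursday: February 1, 2029.
Next Friday: February 2, 2029.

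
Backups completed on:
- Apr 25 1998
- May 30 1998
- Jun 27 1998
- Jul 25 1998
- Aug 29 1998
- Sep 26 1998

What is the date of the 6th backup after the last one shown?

All Saturdays; the gaps (35, 28, 28, 35, 28) vary with month length.
This is the last Saturday of each month.
Last Saturday of October 1998: Oct 31 1998.
Last Saturday of November 1998: Nov 28 1998.
Last Saturday of December 1998: Dec 26 1998.
Last Saturday of January 1999: Jan 30 1999.
Last Saturday of February 1999: Feb 27 1999.
Last Saturday of March 1999: Mar 27 1999.

Mar 27 1999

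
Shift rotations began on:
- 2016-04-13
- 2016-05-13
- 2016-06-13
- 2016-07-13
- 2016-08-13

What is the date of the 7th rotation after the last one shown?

The day-of-month is always 13 (30, 31, 30, 31 days between events).
So this recurs on the 13th of each month.
Next: September 2016 → 2016-09-13.
October 2016: 2016-10-13.
November 2016: 2016-11-13.
Next: December 2016 → 2016-12-13.
January 2017: 2017-01-13.
February 2017: 2017-02-13.
Next: March 2017 → 2017-03-13.

2017-03-13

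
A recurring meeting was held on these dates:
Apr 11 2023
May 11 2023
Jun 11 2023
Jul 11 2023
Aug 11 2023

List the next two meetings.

Gaps: 30, 31, 30, 31 days — not constant. Every event is on the 11th of the month.
Pattern: the 11th of each month.
Next: September 2023 → Sep 11 2023.
Next: October 2023 → Oct 11 2023.

Sep 11 2023, Oct 11 2023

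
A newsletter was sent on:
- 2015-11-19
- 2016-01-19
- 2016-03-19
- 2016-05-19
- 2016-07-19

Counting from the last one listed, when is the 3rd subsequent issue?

The day-of-month is always 19 (61, 60, 61, 61 days between events).
So this recurs on the 19th of every 2 months.
Next: September 2016 → 2016-09-19.
November 2016: 2016-11-19.
January 2017: 2017-01-19.

2017-01-19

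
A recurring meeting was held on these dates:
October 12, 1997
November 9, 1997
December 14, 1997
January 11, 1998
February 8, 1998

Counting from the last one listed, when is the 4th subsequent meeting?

Gaps: 28, 35, 28, 28 days — a mix of 28 and 35. Every date is a Sunday.
Each is the 2nd Sunday of its month.
March 1998 — 2nd Sunday is March 8, 1998.
2nd Sunday of April 1998: April 12, 1998.
2nd Sunday of May 1998: May 10, 1998.
June 1998 — 2nd Sunday is June 14, 1998.

June 14, 1998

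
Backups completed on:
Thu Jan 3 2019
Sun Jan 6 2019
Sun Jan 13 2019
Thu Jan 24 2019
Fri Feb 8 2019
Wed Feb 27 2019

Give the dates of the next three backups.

Fri Mar 22 2019, Thu Apr 18 2019, Sun May 19 2019

Intervals are 3, 7, 11, 15, 19 days — an arithmetic progression with common difference 4.
Next gap: 23 days. Wed Feb 27 2019 + 23 days = Fri Mar 22 2019.
Next gap: 27 days. Fri Mar 22 2019 + 27 days = Thu Apr 18 2019.
Next gap: 31 days. Thu Apr 18 2019 + 31 days = Sun May 19 2019.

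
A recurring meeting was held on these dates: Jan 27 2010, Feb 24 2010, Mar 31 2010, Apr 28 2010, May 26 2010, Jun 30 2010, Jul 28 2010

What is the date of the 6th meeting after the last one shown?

These are Wednesdays with 28, 35, 28, 28, 35, 28-day gaps.
Each is the final Wednesday of its month — Mar 31 2010 is past the 28th, so '4th Wednesday' doesn't fit.
Last Wednesday of August 2010: Aug 25 2010.
September 2010 ends with Wednesday Sep 29 2010.
Last Wednesday of October 2010: Oct 27 2010.
November 2010 ends with Wednesday Nov 24 2010.
Last Wednesday of December 2010: Dec 29 2010.
Last Wednesday of January 2011: Jan 26 2011.

Jan 26 2011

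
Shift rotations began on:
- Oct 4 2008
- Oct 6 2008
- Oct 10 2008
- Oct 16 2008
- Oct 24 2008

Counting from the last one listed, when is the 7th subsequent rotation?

Feb 13 2009

Gaps: 2, 4, 6, 8 days — each gap is 2 larger than the previous one.
Next gap: 10 days. Oct 24 2008 + 10 days = Nov 3 2008.
Next gap: 12 days. Nov 3 2008 + 12 days = Nov 15 2008.
Next gap: 14 days. Nov 15 2008 + 14 days = Nov 29 2008.
Next gap: 16 days. Nov 29 2008 + 16 days = Dec 15 2008.
Next gap: 18 days. Dec 15 2008 + 18 days = Jan 2 2009.
Next gap: 20 days. Jan 2 2009 + 20 days = Jan 22 2009.
Next gap: 22 days. Jan 22 2009 + 22 days = Feb 13 2009.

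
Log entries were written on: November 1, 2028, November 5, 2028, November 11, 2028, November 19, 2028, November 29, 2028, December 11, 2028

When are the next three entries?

Gaps: 4, 6, 8, 10, 12 days — each gap is 2 larger than the previous one.
Next gap: 14 days. December 11, 2028 + 14 days = December 25, 2028.
Next gap: 16 days. December 25, 2028 + 16 days = January 10, 2029.
Next gap: 18 days. January 10, 2029 + 18 days = January 28, 2029.

December 25, 2028; January 10, 2029; January 28, 2029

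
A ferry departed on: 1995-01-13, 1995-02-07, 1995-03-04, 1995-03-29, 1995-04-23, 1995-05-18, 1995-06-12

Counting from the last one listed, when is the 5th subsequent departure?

1995-10-15

Gaps between consecutive events: 25, 25, 25, 25, 25, 25 days — a constant 25-day interval.
1995-06-12 + 25 days = 1995-07-07.
1995-07-07 + 25 days = 1995-08-01.
1995-08-01 + 25 days = 1995-08-26.
1995-08-26 + 25 days = 1995-09-20.
1995-09-20 + 25 days = 1995-10-15.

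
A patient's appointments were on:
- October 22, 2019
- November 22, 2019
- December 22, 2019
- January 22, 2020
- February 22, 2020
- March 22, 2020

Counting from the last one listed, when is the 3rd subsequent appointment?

The day-of-month is always 22 (31, 30, 31, 31, 29 days between events).
So this recurs on the 22nd of each month.
Next: April 2020 → April 22, 2020.
Next: May 2020 → May 22, 2020.
Next: June 2020 → June 22, 2020.

June 22, 2020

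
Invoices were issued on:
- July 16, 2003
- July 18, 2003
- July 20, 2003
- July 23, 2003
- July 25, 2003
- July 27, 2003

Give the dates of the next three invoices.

Every event lands on a Wednesday or Friday or Sunday (gaps cycle 2, 2, 3, 2, 2).
So the schedule is: every Wednesday, Friday and Sunday.
The following Wednesday is July 30, 2003.
Next Friday: August 1, 2003.
The following Sunday is August 3, 2003.

July 30, 2003; August 1, 2003; August 3, 2003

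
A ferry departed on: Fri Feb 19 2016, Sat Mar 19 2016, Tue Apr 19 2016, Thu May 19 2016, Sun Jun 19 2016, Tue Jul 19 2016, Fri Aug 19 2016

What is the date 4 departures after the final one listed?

Mon Dec 19 2016

The day-of-month is always 19 (29, 31, 30, 31, 30, 31 days between events).
So this recurs on the 19th of each month.
Next: September 2016 → Mon Sep 19 2016.
October 2016: Wed Oct 19 2016.
November 2016: Sat Nov 19 2016.
December 2016: Mon Dec 19 2016.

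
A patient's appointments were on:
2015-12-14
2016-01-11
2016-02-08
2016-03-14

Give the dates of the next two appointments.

All dates are Mondays, 28, 28, 35 days apart.
Specifically, the 2nd Monday of each month.
2nd Monday of April 2016: 2016-04-11.
2nd Monday of May 2016: 2016-05-09.

2016-04-11, 2016-05-09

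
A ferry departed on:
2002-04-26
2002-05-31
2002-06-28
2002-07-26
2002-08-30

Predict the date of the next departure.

These are Fridays with 35, 28, 28, 35-day gaps.
Each is the final Friday of its month — 2002-05-31 is past the 28th, so '4th Friday' doesn't fit.
Last Friday of September 2002: 2002-09-27.

2002-09-27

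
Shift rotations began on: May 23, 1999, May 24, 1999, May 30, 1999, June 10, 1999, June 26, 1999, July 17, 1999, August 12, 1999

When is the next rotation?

September 12, 1999

The spacing grows by 5 each time: 1, 6, 11, 16, 21, 26 days.
Next gap: 31 days. August 12, 1999 + 31 days = September 12, 1999.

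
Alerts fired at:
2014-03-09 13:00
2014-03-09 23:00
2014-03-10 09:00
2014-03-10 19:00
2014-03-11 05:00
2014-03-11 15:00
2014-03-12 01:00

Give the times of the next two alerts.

Spacing: 10, 10, 10, 10, 10, 10 h — constant 10 h.
2014-03-12 01:00 + 10 h = 2014-03-12 11:00.
2014-03-12 11:00 + 10 h = 2014-03-12 21:00.

2014-03-12 11:00, 2014-03-12 21:00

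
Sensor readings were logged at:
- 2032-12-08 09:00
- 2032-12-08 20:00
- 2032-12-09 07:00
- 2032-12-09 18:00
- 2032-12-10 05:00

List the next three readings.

The interval is a steady 11 hours (11, 11, 11, 11).
2032-12-10 05:00 + 11 h = 2032-12-10 16:00.
2032-12-10 16:00 + 11 h = 2032-12-11 03:00.
2032-12-11 03:00 + 11 h = 2032-12-11 14:00.

2032-12-10 16:00, 2032-12-11 03:00, 2032-12-11 14:00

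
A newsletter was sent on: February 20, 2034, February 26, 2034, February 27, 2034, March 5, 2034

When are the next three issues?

March 6, 2034; March 12, 2034; March 13, 2034

Every event lands on a Monday or Sunday (gaps cycle 6, 1, 6).
So the schedule is: every Monday and Sunday.
Next Monday: March 6, 2034.
The following Sunday is March 12, 2034.
Next Monday: March 13, 2034.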